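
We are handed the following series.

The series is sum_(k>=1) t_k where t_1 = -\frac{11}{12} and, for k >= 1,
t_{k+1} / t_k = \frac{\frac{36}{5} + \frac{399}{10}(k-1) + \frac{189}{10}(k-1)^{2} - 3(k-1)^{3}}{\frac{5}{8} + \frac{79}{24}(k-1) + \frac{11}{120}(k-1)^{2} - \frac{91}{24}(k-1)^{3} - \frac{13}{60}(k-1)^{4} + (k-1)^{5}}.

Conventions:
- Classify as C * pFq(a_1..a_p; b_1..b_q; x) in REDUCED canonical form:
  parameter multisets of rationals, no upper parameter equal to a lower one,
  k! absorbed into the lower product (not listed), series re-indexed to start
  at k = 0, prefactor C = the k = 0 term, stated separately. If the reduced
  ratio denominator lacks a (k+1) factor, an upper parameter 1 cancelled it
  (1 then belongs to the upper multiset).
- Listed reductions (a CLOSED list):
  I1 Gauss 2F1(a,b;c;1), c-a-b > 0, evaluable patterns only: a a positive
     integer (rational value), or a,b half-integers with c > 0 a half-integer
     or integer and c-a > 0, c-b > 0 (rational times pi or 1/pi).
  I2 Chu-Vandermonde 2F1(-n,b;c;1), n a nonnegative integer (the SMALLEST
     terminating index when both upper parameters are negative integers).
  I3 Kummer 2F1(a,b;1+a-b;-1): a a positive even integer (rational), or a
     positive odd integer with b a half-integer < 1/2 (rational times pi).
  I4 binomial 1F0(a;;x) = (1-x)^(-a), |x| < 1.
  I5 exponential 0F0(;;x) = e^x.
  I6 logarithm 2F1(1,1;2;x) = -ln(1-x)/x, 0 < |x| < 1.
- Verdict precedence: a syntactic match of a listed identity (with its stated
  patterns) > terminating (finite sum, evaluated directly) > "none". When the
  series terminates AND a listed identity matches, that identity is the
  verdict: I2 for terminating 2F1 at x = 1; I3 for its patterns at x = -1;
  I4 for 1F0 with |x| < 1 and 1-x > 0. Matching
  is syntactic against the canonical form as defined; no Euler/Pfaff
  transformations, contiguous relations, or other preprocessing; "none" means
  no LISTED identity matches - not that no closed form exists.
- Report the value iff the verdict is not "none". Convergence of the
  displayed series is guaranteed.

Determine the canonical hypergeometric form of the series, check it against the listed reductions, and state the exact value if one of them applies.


Prefactor -\frac{11}{12}, argument -3: 1F2 with upper {-8} over lower {-\frac{5}{3}, -\frac{5}{4}}. Verdict: terminating. (-8)_k vanishes past k = 8, leaving a 9-term sum, computed directly. Its exact value is -\frac{110865395625787}{2087767500}.

Structural cue: x = -3 and the ratio is unreduced: k + 3/2 divides both sides (prefactor -11/12).
Step ratio: r(k) = -3 * (k-8) / [(k-\frac{5}{3}) (k-\frac{5}{4}) (k+1)] - poly over poly, x = -3 from leading terms; C = -\frac{11}{12} at k = 0.


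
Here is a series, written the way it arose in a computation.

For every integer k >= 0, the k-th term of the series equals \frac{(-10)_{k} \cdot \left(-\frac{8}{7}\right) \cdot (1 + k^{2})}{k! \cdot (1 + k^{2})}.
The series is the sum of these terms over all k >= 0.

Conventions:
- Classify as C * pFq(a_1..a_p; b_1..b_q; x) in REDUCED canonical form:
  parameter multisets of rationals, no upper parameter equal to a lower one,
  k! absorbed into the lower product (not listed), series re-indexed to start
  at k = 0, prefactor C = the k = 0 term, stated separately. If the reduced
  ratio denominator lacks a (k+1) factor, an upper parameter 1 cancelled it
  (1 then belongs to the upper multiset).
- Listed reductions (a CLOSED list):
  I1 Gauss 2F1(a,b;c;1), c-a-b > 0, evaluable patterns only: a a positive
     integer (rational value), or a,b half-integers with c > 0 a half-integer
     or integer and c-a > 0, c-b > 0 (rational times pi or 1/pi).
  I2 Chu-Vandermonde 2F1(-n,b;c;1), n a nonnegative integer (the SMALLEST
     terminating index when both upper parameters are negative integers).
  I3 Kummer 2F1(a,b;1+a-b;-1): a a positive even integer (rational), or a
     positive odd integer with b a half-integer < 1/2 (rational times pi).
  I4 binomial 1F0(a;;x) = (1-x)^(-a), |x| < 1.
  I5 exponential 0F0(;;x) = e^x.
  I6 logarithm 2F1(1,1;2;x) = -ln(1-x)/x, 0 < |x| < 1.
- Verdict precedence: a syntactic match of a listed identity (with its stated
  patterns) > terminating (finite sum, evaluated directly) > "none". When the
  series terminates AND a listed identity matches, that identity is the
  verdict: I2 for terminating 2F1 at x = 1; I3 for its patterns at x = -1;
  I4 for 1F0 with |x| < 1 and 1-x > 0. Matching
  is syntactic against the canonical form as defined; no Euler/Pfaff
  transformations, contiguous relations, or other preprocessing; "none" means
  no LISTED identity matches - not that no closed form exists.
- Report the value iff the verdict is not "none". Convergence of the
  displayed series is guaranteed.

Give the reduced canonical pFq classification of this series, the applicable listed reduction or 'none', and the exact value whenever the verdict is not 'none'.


Key step: t_0 being -\frac{8}{7}, k^2 + 1 divides numerator and denominator alike; prefactor -8/7 after cancelling.
Step ratio: r(k) = 1 * (k-10) / [(k+1)] ; factor over Q: parameters, x = 1, and C = -\frac{8}{7}.

The series (x = 1) is 1F0: upper {-10}, lower {-}, prefactor -\frac{8}{7}. Verdict: terminating - no listed pattern fits, but -10 in the upper list cuts the series at k = 10; direct evaluation. Value: 0.


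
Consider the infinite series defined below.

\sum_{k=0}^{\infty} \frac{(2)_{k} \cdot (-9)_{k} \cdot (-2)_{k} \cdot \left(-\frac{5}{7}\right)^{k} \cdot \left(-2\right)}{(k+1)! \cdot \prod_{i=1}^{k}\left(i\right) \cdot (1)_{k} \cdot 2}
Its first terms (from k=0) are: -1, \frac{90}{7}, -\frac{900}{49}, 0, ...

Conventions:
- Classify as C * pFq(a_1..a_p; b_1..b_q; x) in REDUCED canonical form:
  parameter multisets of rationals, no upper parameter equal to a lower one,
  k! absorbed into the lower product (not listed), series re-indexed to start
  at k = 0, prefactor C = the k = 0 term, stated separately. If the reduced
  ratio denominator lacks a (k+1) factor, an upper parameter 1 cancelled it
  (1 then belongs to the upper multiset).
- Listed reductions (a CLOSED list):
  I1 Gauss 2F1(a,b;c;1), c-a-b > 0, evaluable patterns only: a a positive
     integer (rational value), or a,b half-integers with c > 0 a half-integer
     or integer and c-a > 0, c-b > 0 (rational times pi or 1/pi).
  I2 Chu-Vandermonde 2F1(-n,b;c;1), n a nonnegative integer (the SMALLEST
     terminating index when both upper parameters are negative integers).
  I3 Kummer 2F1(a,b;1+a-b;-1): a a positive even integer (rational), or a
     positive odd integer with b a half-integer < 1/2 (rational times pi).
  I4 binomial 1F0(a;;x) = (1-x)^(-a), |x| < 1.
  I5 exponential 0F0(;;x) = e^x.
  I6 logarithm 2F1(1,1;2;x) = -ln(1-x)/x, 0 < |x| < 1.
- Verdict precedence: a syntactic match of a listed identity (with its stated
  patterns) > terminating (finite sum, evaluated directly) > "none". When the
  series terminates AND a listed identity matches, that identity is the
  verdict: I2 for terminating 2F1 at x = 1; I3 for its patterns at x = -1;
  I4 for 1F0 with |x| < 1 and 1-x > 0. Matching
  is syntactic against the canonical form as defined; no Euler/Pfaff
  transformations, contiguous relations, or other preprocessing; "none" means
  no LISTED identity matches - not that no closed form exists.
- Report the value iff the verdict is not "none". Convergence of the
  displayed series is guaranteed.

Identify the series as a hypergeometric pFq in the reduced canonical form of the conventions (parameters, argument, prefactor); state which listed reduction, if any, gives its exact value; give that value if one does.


At argument -\frac{5}{7}: a 2F1 with upper {-9, -2}, lower {1}, scaled by C = -1. Verdict: terminating. With -2 upstairs the series is a 3-term polynomial sum; evaluated term by term. Exact value: -\frac{319}{49}.

Key step: with t_0 = -1, the product of the first k integers (prefactor -1) is k!.
Adjacent-term ratio: r(k) = -\frac{5}{7} * (k-9) (k-2) / [(k+1) (k+1)] - rational; roots negated = parameters, x = -\frac{5}{7}, C = -1.


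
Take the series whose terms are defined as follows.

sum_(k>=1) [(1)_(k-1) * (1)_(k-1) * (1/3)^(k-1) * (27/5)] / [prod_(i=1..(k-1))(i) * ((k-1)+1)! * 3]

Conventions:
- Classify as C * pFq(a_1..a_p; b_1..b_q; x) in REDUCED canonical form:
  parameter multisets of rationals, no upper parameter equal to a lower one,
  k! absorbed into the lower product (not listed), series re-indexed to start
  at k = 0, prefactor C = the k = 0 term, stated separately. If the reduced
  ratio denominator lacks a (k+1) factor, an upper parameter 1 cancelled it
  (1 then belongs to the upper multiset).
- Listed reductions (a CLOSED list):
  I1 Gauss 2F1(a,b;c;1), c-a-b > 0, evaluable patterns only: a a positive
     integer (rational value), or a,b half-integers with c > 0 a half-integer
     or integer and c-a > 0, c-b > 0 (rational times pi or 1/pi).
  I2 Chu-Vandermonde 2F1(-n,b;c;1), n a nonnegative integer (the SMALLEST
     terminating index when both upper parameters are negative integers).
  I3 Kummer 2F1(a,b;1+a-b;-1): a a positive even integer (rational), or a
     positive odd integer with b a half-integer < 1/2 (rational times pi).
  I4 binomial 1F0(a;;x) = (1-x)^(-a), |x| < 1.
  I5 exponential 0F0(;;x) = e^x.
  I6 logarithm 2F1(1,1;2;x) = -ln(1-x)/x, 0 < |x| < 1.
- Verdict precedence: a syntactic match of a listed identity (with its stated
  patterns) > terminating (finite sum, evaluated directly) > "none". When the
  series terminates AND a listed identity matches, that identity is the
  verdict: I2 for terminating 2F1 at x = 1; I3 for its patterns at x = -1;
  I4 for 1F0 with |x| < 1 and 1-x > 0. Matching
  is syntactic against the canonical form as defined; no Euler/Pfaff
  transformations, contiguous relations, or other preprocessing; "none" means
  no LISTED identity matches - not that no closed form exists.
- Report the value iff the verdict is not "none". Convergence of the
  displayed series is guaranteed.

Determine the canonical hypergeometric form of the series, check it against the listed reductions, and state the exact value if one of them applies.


With C = 9/5: the canonical form is 2F1(1, 1; 2; 1/3). Verdict: logarithm (I6) matches (the logarithm: parameters (1,1;2), x = 1/3). Exact value: (-27/5) * ln(2/3).

Key observation: with t_0 = 9/5, the constant factors (C = 9/5) combine into one prefactor.
Term ratio: r(k) = (1/3) * (k+1) (k+1) / [(k+2) (k+1)] ; factor over Q: parameters, x = (1/3), and C = 9/5.


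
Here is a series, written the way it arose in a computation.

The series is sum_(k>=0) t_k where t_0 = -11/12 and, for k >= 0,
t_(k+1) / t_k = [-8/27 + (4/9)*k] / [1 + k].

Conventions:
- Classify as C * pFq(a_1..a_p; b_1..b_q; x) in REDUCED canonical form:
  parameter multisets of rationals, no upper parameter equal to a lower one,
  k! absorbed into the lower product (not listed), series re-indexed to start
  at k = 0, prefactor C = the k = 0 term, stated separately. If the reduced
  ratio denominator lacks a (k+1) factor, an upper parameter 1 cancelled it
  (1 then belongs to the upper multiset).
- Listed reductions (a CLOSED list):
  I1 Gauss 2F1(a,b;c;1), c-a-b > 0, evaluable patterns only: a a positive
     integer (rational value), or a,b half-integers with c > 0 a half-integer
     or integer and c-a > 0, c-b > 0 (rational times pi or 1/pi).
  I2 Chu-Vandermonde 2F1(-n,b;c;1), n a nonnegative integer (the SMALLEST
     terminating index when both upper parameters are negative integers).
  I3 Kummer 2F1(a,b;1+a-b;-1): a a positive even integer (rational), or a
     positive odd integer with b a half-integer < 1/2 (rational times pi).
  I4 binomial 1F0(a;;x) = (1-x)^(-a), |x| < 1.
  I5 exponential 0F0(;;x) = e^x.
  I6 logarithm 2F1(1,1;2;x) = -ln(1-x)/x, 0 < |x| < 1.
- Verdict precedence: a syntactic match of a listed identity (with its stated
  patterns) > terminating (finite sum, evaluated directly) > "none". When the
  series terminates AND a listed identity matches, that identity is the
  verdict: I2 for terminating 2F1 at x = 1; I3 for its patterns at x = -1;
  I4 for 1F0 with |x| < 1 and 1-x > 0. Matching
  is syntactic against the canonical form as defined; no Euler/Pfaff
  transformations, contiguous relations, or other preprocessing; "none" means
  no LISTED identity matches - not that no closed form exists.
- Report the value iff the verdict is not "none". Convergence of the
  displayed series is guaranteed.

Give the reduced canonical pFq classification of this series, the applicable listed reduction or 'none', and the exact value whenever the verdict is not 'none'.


Prefactor -11/12, argument 4/9: 1F0 with upper {-2/3} over lower {-}. Verdict: the binomial series (I4) applies (the 1F0 binomial series: exponent 2/3, x = 4/9). Its exact value is (-11/12) * (5/9)^(2/3).

Key observation: x = (4/9) and roots of the ratio polynomials (C = -11/12) are the negated parameters.
Term ratio: r(k) = (4/9) * (k-2/3) / [(k+1)] - poly over poly, x = (4/9) from leading terms; C = -11/12 at k = 0.


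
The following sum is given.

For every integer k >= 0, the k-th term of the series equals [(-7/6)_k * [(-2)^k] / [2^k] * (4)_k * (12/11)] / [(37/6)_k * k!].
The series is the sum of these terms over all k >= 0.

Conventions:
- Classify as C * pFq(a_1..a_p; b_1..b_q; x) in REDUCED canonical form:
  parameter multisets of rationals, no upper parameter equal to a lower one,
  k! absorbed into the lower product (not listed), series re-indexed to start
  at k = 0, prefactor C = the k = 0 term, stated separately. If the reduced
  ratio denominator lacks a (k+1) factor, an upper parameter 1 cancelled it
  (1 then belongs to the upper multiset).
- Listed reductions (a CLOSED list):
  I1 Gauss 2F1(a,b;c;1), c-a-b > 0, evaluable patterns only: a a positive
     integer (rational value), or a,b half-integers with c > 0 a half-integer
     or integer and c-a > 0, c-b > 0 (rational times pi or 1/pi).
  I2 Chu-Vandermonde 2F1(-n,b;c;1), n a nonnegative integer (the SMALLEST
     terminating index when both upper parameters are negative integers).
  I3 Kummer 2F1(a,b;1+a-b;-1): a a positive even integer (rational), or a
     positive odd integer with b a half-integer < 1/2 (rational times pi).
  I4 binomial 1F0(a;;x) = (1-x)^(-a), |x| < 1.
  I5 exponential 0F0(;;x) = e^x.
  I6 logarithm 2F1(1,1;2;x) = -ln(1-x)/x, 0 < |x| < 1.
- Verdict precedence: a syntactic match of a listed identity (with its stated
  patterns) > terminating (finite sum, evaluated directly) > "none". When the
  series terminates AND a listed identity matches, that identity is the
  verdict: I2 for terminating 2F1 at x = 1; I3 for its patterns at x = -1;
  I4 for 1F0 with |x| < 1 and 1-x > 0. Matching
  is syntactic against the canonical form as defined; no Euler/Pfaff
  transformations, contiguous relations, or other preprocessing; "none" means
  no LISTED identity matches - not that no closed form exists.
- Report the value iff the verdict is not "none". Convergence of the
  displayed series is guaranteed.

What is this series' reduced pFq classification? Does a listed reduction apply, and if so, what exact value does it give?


This is 12/11 * 2F1(-7/6, 4; 37/6; -1) in reduced canonical form. Verdict: Kummer's theorem (I3) applies (x = -1; c = 37/6 equals 1+a-b for upper {-7/6, 4}: listed pattern). Its exact value is 775/396.

Structural cue: t_0 = 12/11 here, and the two k-th powers (C = 12/11, x = -1) combine into one argument.
Adjacent-term ratio: r(k) = (-1) * (k-7/6) (k+4) / [(k+37/6) (k+1)] ; factor over Q: parameters, x = (-1), and C = 12/11.


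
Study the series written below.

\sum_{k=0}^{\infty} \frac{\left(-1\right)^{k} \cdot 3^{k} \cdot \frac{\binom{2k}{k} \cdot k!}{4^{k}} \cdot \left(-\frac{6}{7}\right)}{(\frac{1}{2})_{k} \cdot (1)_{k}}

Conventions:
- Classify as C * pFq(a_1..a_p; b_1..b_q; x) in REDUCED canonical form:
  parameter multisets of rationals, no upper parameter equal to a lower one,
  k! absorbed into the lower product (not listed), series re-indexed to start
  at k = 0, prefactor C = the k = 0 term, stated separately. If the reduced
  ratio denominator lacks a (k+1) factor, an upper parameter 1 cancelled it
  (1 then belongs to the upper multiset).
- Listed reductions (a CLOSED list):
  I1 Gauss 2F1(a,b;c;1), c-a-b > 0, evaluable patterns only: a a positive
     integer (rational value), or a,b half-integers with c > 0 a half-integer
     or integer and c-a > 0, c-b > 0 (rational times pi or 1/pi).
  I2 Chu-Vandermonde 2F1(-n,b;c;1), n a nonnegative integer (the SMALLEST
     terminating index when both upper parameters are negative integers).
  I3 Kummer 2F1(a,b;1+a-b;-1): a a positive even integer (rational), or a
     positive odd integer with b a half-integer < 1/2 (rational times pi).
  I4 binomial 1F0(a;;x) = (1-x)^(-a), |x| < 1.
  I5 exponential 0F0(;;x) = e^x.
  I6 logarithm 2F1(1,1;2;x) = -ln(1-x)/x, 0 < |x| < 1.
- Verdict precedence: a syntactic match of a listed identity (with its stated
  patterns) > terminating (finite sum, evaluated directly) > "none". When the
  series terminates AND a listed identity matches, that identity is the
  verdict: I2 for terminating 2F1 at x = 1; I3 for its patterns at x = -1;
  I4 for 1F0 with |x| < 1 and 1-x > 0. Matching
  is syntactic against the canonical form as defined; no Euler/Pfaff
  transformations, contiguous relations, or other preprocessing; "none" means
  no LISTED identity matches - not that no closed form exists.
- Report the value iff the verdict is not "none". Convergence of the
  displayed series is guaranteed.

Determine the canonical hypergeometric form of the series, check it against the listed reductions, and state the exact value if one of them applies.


The series (x = -3) is 0F0: upper {-}, lower {-}, prefactor -\frac{6}{7}. Verdict: the exponential series (I5) matches (the 0F0 exponential series at x = -3). Its exact value is \left(-\frac{6}{7}\right) \cdot e^{-3}.

First insight: x = -3 and the parameter 1/2 appears in both the upper and lower lists and cancels.
Step ratio: r(k) = -3 * 1 / [(k+1)] ; factor over Q: parameters, x = -3, and C = -\frac{6}{7}.


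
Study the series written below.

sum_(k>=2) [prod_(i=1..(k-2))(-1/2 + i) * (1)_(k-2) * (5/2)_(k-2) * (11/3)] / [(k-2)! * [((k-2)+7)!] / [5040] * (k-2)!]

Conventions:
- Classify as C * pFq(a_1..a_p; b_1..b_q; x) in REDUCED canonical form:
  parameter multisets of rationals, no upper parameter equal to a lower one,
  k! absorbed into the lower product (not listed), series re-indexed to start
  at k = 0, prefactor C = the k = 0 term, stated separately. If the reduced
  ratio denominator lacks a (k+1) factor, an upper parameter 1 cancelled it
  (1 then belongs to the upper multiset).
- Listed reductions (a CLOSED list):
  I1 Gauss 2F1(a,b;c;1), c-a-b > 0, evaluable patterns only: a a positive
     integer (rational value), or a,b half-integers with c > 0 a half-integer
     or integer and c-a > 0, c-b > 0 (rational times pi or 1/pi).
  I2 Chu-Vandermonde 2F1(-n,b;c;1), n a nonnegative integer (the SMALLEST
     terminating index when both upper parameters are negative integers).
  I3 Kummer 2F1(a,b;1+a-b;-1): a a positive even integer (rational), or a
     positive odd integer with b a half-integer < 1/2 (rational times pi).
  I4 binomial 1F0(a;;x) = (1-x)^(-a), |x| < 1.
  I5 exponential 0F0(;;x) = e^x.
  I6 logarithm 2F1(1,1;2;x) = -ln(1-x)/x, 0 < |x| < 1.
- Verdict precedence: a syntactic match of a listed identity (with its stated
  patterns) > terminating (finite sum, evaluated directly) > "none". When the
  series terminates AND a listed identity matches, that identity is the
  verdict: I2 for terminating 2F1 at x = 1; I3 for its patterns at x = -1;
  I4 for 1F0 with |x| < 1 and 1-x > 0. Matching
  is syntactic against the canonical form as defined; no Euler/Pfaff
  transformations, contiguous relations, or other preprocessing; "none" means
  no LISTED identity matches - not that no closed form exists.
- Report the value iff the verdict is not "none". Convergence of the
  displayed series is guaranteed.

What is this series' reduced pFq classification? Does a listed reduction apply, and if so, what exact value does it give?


The tell: with t_0 = 11/3, the parameter 1 appears in both the upper and lower lists and cancels.
Consecutive-term ratio: r(k) = 1 * (k+1/2) (k+5/2) / [(k+8) (k+1)] ; factor over Q: parameters, x = 1, and C = 11/3.

At argument 1: a 2F1 with upper {1/2, 5/2}, lower {8}, scaled by C = 11/3. Verdict (x = 1): Gauss (I1, half-integer pattern) applies (x = 1; upper {1/2, 5/2} half-integers, c = 8 in the evaluable pattern). Its exact value is (524288/36855) / pi.


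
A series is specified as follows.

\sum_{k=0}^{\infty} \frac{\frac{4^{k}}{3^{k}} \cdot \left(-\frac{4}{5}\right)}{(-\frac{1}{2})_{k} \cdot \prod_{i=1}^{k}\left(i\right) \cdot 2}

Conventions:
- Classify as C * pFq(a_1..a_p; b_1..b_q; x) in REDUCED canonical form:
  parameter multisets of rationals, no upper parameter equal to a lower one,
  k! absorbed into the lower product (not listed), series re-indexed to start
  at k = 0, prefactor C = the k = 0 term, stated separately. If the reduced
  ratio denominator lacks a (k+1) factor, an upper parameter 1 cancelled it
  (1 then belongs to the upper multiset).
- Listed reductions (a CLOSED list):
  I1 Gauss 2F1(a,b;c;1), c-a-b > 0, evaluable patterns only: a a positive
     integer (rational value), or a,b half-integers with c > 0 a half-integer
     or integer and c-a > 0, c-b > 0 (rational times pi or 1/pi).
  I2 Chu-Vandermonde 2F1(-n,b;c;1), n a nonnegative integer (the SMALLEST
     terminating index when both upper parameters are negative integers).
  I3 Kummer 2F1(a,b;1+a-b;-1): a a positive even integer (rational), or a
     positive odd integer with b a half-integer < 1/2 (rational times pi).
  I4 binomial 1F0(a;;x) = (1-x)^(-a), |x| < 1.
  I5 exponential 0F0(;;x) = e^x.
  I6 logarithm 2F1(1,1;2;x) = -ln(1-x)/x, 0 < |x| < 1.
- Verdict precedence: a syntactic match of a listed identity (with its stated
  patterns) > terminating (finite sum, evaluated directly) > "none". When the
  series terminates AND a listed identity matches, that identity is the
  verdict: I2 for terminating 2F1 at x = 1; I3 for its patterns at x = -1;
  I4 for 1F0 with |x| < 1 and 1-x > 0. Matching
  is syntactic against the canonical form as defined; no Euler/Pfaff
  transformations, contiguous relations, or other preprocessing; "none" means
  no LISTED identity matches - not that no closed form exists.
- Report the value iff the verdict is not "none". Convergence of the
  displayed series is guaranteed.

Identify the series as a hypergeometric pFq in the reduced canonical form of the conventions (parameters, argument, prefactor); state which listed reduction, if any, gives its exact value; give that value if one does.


With C = -\frac{2}{5}: the canonical form is 0F1(-; -\frac{1}{2}; \frac{4}{3}). Verdict: none. No listed pattern accepts 0F1(-; -\frac{1}{2}; \frac{4}{3}).

Key observation: with t_0 = -\frac{2}{5}, the constant factors (prefactor -2/5) combine into one prefactor.
Adjacent-term ratio: r(k) = \frac{4}{3} * 1 / [(k-\frac{1}{2}) (k+1)] - poly over poly, x = \frac{4}{3} from leading terms; C = -\frac{2}{5} at k = 0.


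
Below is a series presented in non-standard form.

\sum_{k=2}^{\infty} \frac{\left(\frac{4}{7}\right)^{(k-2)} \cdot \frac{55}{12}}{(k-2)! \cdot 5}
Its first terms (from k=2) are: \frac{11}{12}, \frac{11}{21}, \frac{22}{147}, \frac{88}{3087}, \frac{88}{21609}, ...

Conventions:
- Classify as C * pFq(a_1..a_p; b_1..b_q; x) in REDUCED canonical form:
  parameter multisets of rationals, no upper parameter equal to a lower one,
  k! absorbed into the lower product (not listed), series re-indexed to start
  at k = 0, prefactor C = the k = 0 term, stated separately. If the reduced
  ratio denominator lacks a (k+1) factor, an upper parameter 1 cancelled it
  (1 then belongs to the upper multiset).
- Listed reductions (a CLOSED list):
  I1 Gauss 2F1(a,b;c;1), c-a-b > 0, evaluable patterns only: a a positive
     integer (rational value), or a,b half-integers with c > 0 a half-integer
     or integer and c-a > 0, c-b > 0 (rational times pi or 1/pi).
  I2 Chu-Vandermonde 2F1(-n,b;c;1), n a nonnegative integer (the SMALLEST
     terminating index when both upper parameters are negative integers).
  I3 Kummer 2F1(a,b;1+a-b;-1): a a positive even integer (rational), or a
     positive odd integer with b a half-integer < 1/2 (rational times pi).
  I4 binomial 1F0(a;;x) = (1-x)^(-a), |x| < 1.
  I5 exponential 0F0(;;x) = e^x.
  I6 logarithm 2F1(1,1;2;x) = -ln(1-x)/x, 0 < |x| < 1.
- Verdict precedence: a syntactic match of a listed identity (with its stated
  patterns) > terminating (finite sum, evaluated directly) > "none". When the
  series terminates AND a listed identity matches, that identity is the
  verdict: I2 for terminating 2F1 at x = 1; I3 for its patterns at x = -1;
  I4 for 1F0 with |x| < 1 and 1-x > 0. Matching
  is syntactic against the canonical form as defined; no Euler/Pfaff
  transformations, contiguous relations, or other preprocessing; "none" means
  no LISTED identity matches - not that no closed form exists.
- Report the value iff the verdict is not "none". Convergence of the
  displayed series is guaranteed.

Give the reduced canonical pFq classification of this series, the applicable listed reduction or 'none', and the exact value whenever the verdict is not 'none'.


At argument \frac{4}{7}: a 0F0 with upper {-}, lower {-}, scaled by C = \frac{11}{12}. Verdict (x = \frac{4}{7}): exponential (I5) applies (the 0F0 exponential series at x = \frac{4}{7}). Exact value: \frac{11}{12} \cdot e^{\frac{4}{7}}.

First insight: with t_0 = \frac{11}{12}, the constant factors (C = 11/12, x = 4/7) combine into one prefactor.
Ratio: r(k) = \frac{4}{7} * 1 / [(k+1)] - rational in k. x = \frac{4}{7}; t_0 = \frac{11}{12}; negate the roots.


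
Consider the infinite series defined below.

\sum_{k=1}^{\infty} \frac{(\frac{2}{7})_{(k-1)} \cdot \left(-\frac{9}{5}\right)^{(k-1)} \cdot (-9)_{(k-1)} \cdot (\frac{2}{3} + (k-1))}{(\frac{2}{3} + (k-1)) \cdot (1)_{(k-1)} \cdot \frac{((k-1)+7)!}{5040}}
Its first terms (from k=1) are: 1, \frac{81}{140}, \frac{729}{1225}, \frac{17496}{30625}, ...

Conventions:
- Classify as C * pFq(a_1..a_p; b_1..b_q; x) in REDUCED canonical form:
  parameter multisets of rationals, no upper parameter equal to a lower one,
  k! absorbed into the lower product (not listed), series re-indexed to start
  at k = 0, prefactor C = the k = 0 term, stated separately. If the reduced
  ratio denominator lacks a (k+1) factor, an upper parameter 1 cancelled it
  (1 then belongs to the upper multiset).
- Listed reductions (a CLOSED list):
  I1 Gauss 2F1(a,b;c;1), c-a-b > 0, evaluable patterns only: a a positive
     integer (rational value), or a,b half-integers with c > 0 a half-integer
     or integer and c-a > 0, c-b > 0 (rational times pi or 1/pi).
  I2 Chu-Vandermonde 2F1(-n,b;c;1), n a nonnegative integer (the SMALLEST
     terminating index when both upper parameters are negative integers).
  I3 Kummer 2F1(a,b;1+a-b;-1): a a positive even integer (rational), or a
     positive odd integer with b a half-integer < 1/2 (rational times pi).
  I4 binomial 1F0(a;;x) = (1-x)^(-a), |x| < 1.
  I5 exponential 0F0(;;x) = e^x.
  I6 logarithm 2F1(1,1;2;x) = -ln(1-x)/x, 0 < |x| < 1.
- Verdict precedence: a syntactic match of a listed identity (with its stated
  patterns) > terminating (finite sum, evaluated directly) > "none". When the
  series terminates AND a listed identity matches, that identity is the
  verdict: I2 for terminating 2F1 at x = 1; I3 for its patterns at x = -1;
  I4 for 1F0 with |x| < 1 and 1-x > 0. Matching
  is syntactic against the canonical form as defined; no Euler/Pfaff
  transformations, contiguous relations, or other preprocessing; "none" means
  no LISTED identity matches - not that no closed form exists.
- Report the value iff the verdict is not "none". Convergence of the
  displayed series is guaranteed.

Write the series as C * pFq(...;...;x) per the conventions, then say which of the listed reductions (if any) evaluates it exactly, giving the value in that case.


Prefactor 1, argument -\frac{9}{5}: 2F1 with upper {-9, \frac{2}{7}} over lower {8}. Verdict: terminating (-9 upstairs). 10 nonzero terms in all; added directly. Exact value: \frac{265986189023974271}{71722231191406250}.

First insight: t_0 being 1, the denominator's factorial ratio (C = 1) is a lower Pochhammer.
Term ratio: r(k) = -\frac{9}{5} * (k-9) (k+\frac{2}{7}) / [(k+8) (k+1)] ; factor over Q: parameters, x = -\frac{9}{5}, and C = 1.


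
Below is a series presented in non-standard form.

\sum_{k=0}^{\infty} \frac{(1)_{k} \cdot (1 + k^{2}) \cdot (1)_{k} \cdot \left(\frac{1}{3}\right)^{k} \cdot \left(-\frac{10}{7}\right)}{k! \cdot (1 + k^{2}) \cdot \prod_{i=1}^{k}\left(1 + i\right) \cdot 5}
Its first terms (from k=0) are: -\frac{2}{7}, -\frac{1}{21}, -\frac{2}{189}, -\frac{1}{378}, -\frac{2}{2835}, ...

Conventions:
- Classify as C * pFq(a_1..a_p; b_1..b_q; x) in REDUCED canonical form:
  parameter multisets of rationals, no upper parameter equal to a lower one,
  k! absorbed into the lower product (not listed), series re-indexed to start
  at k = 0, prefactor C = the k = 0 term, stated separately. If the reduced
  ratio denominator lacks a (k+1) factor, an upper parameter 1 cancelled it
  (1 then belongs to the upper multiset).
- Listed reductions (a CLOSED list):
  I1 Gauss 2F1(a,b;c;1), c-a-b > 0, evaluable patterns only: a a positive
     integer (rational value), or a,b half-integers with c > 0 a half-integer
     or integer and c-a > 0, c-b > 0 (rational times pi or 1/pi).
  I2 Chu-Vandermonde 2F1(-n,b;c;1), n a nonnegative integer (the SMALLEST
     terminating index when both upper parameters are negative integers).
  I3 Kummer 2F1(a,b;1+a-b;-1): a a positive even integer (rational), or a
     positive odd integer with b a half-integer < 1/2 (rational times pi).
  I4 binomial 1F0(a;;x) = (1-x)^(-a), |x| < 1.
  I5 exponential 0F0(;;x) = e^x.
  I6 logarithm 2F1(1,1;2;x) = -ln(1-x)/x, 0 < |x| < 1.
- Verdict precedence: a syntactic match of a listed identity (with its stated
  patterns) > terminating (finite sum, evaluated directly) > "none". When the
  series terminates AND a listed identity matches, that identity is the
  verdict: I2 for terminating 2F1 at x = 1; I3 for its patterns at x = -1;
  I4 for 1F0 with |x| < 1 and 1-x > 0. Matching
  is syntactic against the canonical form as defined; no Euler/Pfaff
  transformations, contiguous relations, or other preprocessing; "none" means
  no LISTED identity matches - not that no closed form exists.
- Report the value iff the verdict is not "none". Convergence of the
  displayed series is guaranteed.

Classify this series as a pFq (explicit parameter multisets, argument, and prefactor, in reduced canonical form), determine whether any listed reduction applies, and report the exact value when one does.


x = \frac{1}{3} here; the reduced form reads 2F1, upper {1, 1}, lower {2}, C = -\frac{2}{7}. Verdict: the logarithmic series (I6) fires (the logarithm: parameters (1,1;2), x = \frac{1}{3}). Exact value: \frac{6}{7} \cdot \ln\left(\frac{2}{3}\right).

First insight: with t_0 = -\frac{2}{7}, the constant factors (prefactor -2/7) combine into one prefactor.
Adjacent-term ratio: r(k) = \frac{1}{3} * (k+1) (k+1) / [(k+2) (k+1)] - rational in k, leading ratio \frac{1}{3}; with t_0 = -\frac{2}{7}, classification follows.


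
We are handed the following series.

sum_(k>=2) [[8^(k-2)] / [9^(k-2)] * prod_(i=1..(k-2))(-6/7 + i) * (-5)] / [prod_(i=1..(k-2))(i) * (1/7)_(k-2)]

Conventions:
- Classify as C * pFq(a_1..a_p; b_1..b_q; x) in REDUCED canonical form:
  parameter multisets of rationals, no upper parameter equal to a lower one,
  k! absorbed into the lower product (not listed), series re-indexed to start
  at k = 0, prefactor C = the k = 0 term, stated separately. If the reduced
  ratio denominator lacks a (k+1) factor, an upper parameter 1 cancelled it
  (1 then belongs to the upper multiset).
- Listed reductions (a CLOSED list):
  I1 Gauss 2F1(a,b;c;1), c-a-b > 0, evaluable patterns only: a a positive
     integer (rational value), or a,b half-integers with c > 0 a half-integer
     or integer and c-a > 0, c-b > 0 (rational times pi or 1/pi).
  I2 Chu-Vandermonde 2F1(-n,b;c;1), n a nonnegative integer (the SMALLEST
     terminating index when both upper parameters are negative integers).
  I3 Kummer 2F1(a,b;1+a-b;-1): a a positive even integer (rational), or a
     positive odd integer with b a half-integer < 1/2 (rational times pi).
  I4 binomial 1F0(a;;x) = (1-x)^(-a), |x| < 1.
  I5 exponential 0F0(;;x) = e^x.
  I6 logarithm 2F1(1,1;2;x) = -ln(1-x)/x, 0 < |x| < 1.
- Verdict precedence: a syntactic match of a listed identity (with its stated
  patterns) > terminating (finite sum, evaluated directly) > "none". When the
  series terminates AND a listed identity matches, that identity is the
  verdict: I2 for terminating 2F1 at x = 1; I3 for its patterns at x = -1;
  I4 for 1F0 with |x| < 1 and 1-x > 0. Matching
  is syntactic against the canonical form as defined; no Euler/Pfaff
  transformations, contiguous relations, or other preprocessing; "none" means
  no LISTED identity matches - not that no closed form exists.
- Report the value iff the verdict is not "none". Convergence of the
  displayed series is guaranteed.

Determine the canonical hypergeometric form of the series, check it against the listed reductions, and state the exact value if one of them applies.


x = 8/9 here; the reduced form reads 0F0, upper {-}, lower {-}, C = -5. Verdict: the I5 exponential reduction fires (the 0F0 exponential series at x = 8/9). Sum: (-5) * e^(8/9).

First insight: x = (8/9) and the running product (C = -5) telescopes to a rising factorial.
Adjacent-term ratio: r(k) = (8/9) * 1 / [(k+1)] - poly over poly, x = (8/9) from leading terms; C = -5 at k = 0.


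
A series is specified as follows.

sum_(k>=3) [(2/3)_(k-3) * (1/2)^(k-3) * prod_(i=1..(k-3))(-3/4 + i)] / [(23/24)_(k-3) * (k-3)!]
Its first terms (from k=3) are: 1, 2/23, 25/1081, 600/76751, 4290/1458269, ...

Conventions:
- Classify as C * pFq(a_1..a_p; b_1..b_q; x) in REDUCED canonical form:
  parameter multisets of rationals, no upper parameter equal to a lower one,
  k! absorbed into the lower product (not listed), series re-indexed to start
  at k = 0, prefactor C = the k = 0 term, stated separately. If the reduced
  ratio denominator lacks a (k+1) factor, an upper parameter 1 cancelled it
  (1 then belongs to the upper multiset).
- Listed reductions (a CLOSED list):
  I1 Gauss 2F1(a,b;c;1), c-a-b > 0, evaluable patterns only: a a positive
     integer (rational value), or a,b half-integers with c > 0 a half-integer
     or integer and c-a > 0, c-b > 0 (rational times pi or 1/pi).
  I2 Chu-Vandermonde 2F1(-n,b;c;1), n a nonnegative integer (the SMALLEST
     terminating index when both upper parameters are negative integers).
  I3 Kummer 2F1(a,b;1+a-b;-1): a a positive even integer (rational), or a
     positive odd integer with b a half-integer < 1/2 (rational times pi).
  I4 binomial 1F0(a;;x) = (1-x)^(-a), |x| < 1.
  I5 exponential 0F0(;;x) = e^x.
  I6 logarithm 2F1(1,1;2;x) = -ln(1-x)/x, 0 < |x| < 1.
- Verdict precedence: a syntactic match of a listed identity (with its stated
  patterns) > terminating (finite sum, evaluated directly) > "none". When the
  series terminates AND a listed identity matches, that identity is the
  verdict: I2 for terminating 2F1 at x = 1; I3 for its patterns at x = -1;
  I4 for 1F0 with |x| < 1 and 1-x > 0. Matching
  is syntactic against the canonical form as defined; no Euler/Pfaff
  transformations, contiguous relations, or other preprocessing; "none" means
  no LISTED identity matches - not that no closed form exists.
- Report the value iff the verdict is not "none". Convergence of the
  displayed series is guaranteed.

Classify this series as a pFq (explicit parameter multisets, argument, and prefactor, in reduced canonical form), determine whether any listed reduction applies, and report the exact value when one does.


At argument 1/2: a 2F1 with upper {1/4, 2/3}, lower {23/24}, scaled by C = 1. Verdict: no listed reduction: x = 1/2 and upper {1/4, 2/3} fail every I1-I6 pattern.

The tell: with t_0 = 1, the running product (prefactor 1) telescopes to a rising factorial.
Step ratio: r(k) = (1/2) * (k+1/4) (k+2/3) / [(k+23/24) (k+1)] - rational in k. x = (1/2); t_0 = 1; negate the roots.


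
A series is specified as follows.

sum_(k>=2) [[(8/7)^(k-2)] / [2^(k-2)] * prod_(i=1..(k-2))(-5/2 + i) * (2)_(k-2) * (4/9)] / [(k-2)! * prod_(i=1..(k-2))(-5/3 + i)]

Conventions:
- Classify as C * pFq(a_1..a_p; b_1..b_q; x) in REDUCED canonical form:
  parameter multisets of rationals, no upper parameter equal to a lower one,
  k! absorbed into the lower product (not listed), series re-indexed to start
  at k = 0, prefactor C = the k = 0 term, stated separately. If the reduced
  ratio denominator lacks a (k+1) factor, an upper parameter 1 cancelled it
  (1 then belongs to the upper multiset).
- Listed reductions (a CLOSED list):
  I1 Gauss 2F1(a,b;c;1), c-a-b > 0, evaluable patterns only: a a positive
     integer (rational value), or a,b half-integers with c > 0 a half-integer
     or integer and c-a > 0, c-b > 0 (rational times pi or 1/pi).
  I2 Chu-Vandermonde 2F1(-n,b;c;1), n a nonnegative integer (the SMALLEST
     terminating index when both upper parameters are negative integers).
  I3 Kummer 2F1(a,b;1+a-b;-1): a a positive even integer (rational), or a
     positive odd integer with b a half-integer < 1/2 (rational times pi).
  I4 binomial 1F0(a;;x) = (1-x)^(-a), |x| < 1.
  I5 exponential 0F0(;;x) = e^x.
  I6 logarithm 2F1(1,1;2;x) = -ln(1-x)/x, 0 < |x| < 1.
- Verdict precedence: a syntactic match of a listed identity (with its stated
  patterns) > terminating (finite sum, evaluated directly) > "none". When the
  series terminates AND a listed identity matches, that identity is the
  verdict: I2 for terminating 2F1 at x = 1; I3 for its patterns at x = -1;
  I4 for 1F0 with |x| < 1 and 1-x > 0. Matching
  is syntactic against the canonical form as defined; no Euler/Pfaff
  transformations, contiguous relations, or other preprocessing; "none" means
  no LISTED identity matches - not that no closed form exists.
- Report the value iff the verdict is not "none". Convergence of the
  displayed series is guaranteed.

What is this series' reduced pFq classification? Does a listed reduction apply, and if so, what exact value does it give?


The series (x = 4/7) is 2F1: upper {-3/2, 2}, lower {-2/3}, prefactor 4/9. Verdict: none - at argument 4/7 the multisets {-3/2, 2} ; {-2/3} match no listed identity.

Key observation: from the first term 4/9: the running product (C = 4/9, x = 4/7) telescopes to a rising factorial.
Term ratio: r(k) = (4/7) * (k-3/2) (k+2) / [(k-2/3) (k+1)] - poly over poly, x = (4/7) from leading terms; C = 4/9 at k = 0.


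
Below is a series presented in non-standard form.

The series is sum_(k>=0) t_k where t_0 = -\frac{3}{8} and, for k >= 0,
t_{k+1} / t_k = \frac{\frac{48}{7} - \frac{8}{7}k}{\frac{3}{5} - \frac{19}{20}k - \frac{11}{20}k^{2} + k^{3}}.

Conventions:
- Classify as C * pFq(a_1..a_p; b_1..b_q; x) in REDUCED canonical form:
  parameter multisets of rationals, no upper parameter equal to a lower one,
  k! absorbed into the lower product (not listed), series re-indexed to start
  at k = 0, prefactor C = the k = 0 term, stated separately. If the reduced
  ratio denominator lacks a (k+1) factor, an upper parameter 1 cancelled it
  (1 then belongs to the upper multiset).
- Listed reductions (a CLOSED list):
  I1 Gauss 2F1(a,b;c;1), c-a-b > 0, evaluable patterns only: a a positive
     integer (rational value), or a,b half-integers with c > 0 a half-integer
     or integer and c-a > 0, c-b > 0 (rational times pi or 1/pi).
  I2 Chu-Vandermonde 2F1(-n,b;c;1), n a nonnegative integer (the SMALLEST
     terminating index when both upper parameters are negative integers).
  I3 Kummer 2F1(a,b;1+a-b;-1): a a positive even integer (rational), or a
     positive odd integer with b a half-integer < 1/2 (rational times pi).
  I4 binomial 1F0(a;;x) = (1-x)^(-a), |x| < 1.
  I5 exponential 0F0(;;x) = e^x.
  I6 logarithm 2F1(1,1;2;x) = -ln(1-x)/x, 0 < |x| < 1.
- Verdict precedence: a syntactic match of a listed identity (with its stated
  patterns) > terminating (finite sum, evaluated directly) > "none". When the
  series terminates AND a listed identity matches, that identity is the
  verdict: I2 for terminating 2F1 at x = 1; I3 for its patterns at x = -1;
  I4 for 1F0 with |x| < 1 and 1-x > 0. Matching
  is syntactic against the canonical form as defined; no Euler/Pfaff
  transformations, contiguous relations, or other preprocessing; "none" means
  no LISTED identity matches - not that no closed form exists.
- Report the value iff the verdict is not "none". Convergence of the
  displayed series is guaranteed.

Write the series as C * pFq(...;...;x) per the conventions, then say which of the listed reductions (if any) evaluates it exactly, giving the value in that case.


The tell: with t_0 = -\frac{3}{8}, roots of the ratio polynomials (prefactor -3/8) are the negated parameters.
Step ratio: r(k) = -\frac{8}{7} * (k-6) / [(k-\frac{4}{5}) (k-\frac{3}{4}) (k+1)] - rational; roots negated = parameters, x = -\frac{8}{7}, C = -\frac{3}{8}.

Prefactor -\frac{3}{8}, argument -\frac{8}{7}: 1F2 with upper {-6} over lower {-\frac{4}{5}, -\frac{3}{4}}. Verdict: terminating - upper -6 stops the sum at k = 6; the 7 terms are added exactly. Exact value: -\frac{704881084932379}{1297317405384}.
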